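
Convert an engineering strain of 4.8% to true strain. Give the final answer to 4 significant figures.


epsilon_true = ln(1 + epsilon_eng)
epsilon_true = ln(1 + 0.048)
epsilon_true = 0.04688


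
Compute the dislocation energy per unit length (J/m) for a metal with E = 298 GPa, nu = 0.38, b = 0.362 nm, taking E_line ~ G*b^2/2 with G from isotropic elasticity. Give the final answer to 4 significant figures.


Step 1: G = E / (2*(1+nu))
G = 298 / (2*(1+0.38)) = 107.971 GPa = 1.07971e+11 Pa
Step 2: E_line = G*b^2/2
b = 0.362 nm = 3.62e-10 m
E_line = 0.5 * 1.07971e+11 * (3.62e-10)^2 = 7.074e-09 J/m


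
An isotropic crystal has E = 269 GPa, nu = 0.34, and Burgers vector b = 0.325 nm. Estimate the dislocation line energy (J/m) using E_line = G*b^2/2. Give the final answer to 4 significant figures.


Step 1: G = E / (2*(1+nu))
G = 269 / (2*(1+0.34)) = 100.373 GPa = 1.00373e+11 Pa
Step 2: E_line = G*b^2/2
b = 0.325 nm = 3.25e-10 m
E_line = 0.5 * 1.00373e+11 * (3.25e-10)^2 = 5.301e-09 J/m


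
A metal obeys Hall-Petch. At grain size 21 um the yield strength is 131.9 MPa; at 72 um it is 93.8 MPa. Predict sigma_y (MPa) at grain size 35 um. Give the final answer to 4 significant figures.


sigma_y = sigma0 + k / sqrt(d)
1/sqrt(d1) = 1/sqrt(2.1e-05) = 218.218;  1/sqrt(d2) = 117.851
k = (sigma1 - sigma2) / (1/sqrt(d1) - 1/sqrt(d2)) = (131.9 - 93.8) / (218.218 - 117.851) = 0.379608 MPa*m^0.5
sigma0 = sigma1 - k/sqrt(d1) = 131.9 - 0.379608*218.218 = 49.0628 MPa
sigma_y(d3) = 49.0628 + 0.379608 / sqrt(3.5e-05) = 113.2 MPa


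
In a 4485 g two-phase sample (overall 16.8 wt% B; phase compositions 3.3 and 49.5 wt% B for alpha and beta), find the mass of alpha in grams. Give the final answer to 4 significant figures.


f_alpha = (C_beta - C0) / (C_beta - C_alpha)
f_alpha = (49.5 - 16.8) / (49.5 - 3.3) = 0.707792
m_alpha = f_alpha * m_total = 0.707792 * 4485 = 3174 g


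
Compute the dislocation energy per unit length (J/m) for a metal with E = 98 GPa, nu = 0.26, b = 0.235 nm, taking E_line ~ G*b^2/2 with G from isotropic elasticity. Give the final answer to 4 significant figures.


Step 1: G = E / (2*(1+nu))
G = 98 / (2*(1+0.26)) = 38.8889 GPa = 3.88889e+10 Pa
Step 2: E_line = G*b^2/2
b = 0.235 nm = 2.35e-10 m
E_line = 0.5 * 3.88889e+10 * (2.35e-10)^2 = 1.074e-09 J/m


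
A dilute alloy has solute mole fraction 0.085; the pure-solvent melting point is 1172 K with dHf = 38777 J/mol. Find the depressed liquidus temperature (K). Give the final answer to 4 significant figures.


dT = R*Tm^2*x / dHf
dT = 8.314 * 1172^2 * 0.085 / 38777
dT = 25.0328 K
T_new = 1172 - 25.0328 = 1147 K


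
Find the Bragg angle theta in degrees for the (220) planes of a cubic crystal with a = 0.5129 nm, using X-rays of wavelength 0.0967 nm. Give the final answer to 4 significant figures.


d = a / sqrt(h^2+k^2+l^2)
d = 0.5129 / sqrt(8) = 0.181338 nm
lambda = 2*d*sin(theta)  =>  sin(theta) = lambda / (2*d)
sin(theta) = 0.0967 / (2 * 0.181338) = 0.26663
theta = 15.46 deg


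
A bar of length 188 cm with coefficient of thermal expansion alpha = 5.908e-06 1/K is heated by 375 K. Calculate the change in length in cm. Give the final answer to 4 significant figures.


dL = L0 * alpha * dT
dL = 188 * 5.908e-06 * 375
dL = 0.4165 cm


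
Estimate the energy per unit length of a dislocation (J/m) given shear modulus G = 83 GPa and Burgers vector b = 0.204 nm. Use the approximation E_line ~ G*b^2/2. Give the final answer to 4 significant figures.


E = G*b^2/2
b = 0.204 nm = 2.04e-10 m
G = 83 GPa = 8.3e+10 Pa
E = 0.5 * 8.3e+10 * (2.04e-10)^2
E = 1.727e-09 J/m


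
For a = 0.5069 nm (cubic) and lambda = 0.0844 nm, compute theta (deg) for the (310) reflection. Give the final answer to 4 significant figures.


d = a / sqrt(h^2+k^2+l^2)
d = 0.5069 / sqrt(10) = 0.160296 nm
lambda = 2*d*sin(theta)  =>  sin(theta) = lambda / (2*d)
sin(theta) = 0.0844 / (2 * 0.160296) = 0.263263
theta = 15.26 deg


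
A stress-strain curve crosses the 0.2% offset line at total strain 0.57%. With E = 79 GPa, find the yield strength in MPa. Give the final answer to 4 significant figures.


Offset strain = 0.002
Elastic strain at yield = total_strain - offset = 5.7e-03 - 0.002 = 3.7e-03
sigma_y = E * elastic_strain = 79000 * 3.7e-03
sigma_y = 292.3 MPa


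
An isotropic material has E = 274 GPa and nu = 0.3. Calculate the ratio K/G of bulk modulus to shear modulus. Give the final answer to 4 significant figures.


G = E / (2*(1+nu))
G = 274 / (2*(1+0.3)) = 105.385 GPa
K = E / (3*(1-2*nu))
K = 274 / (3*(1-2*0.3)) = 228.333 GPa
K/G = 228.333 / 105.385 = 2.167


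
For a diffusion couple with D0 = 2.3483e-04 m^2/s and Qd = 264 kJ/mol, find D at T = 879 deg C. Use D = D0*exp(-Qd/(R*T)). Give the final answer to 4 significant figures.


D = D0 * exp(-Qd / (R*T))
T = 1152.15 K
D = 2.3483e-04 * exp(-264e3 / (8.314 * 1152.15))
D = 2.52e-16 m^2/s


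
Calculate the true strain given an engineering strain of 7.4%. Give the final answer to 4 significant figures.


epsilon_true = ln(1 + epsilon_eng)
epsilon_true = ln(1 + 0.074)
epsilon_true = 0.07139


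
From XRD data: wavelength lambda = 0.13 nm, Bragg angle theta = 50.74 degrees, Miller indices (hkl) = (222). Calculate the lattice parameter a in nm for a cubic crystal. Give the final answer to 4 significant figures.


d = lambda / (2*sin(theta))
d = 0.13 / (2*sin(50.74 deg))
d = 0.0839487 nm
a = d * sqrt(h^2+k^2+l^2) = 0.0839487 * sqrt(12)
a = 0.2908 nm


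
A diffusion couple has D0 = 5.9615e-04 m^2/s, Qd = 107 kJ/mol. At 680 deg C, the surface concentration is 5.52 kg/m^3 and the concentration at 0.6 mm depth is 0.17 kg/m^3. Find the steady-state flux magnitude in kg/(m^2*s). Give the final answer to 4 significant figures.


Step 1: D = D0 * exp(-Qd/(R*T))
T = 680 + 273.15 = 953.15 K
D = 5.9615e-04 * exp(-107e3 / (8.314 * 953.15)) = 8.15299e-10 m^2/s
Step 2: J = D * (C1 - C2) / dx
J = 8.15299e-10 * (5.52 - 0.17) / 6e-04
J = 7.27e-06 kg/(m^2*s)


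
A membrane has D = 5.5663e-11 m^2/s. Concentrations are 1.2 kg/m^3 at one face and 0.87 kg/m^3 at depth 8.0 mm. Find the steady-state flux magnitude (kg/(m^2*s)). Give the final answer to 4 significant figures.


J = -D * (dC/dx) = D * (C1 - C2) / dx
J = 5.5663e-11 * (1.2 - 0.87) / 8e-03
J = 2.296e-09 kg/(m^2*s)


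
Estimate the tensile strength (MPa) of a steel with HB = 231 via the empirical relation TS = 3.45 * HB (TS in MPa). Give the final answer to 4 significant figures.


TS (MPa) = 3.45 * HB
TS = 3.45 * 231
TS = 797 MPa


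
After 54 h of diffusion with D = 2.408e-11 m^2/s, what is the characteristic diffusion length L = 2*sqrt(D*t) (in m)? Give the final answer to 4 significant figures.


t = 54 hr = 194400 s
Diffusion length = 2*sqrt(D*t)
= 2*sqrt(2.408e-11 * 194400)
= 4.327e-03 m


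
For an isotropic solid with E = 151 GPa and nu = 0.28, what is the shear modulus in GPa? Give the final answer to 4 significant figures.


G = E / (2*(1+nu))
G = 151 / (2*(1+0.28))
G = 58.98 GPa


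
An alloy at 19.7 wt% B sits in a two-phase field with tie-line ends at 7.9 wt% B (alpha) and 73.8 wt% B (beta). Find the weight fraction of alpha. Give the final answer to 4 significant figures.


f_alpha = (C_beta - C0) / (C_beta - C_alpha)
f_alpha = (73.8 - 19.7) / (73.8 - 7.9)
f_alpha = 0.8209


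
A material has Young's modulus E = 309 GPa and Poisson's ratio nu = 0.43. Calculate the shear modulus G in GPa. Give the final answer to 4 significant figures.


G = E / (2*(1+nu))
G = 309 / (2*(1+0.43))
G = 108 GPa


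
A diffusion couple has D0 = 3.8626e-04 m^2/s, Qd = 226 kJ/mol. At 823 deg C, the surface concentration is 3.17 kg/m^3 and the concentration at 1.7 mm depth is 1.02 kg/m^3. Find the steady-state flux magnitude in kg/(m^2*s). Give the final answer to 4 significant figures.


Step 1: D = D0 * exp(-Qd/(R*T))
T = 823 + 273.15 = 1096.15 K
D = 3.8626e-04 * exp(-226e3 / (8.314 * 1096.15)) = 6.56075e-15 m^2/s
Step 2: J = D * (C1 - C2) / dx
J = 6.56075e-15 * (3.17 - 1.02) / 1.7e-03
J = 8.297e-12 kg/(m^2*s)


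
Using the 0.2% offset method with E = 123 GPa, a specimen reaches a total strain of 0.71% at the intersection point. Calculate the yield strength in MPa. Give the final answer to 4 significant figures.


Offset strain = 0.002
Elastic strain at yield = total_strain - offset = 7.1e-03 - 0.002 = 5.1e-03
sigma_y = E * elastic_strain = 123000 * 5.1e-03
sigma_y = 627.3 MPa


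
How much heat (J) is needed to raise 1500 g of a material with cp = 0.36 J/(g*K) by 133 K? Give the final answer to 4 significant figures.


Q = m * cp * dT
Q = 1500 * 0.36 * 133
Q = 71820 J


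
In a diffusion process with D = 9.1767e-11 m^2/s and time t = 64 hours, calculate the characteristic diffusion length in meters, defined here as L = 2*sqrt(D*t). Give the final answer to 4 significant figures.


t = 64 hr = 230400 s
Diffusion length = 2*sqrt(D*t)
= 2*sqrt(9.1767e-11 * 230400)
= 9.196e-03 m


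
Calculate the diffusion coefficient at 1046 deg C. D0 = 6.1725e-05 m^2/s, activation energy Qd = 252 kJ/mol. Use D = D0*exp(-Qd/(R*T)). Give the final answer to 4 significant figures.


D = D0 * exp(-Qd / (R*T))
T = 1319.15 K
D = 6.1725e-05 * exp(-252e3 / (8.314 * 1319.15))
D = 6.48e-15 m^2/s


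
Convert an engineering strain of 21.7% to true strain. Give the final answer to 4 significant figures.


epsilon_true = ln(1 + epsilon_eng)
epsilon_true = ln(1 + 0.217)
epsilon_true = 0.1964


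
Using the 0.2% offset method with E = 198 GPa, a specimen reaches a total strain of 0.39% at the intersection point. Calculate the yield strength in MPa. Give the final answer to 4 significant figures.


Offset strain = 0.002
Elastic strain at yield = total_strain - offset = 3.9e-03 - 0.002 = 1.9e-03
sigma_y = E * elastic_strain = 198000 * 1.9e-03
sigma_y = 376.2 MPa


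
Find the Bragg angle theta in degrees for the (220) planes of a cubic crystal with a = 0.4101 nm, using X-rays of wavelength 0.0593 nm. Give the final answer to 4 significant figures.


d = a / sqrt(h^2+k^2+l^2)
d = 0.4101 / sqrt(8) = 0.144992 nm
lambda = 2*d*sin(theta)  =>  sin(theta) = lambda / (2*d)
sin(theta) = 0.0593 / (2 * 0.144992) = 0.204494
theta = 11.8 deg


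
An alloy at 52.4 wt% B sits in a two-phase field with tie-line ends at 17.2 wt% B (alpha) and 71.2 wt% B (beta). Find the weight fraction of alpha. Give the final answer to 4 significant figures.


f_alpha = (C_beta - C0) / (C_beta - C_alpha)
f_alpha = (71.2 - 52.4) / (71.2 - 17.2)
f_alpha = 0.3481


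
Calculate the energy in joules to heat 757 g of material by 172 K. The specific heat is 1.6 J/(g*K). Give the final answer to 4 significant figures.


Q = m * cp * dT
Q = 757 * 1.6 * 172
Q = 208300 J


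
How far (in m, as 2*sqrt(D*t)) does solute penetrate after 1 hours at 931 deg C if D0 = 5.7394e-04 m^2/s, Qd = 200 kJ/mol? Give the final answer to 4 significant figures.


Step 1: D = D0 * exp(-Qd/(R*T))
T = 1204.15 K
D = 5.7394e-04 * exp(-200e3 / (8.314 * 1204.15)) = 1.20999e-12 m^2/s
Step 2: L = 2*sqrt(D*t)
t = 1 h = 3600 s
L = 2*sqrt(1.20999e-12 * 3600) = 1.32e-04 m


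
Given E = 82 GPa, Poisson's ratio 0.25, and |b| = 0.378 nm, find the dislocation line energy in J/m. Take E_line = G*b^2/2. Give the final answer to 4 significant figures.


Step 1: G = E / (2*(1+nu))
G = 82 / (2*(1+0.25)) = 32.8 GPa = 3.28e+10 Pa
Step 2: E_line = G*b^2/2
b = 0.378 nm = 3.78e-10 m
E_line = 0.5 * 3.28e+10 * (3.78e-10)^2 = 2.343e-09 J/m


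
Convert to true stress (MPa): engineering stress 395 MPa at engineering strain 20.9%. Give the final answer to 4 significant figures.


sigma_true = sigma_eng * (1 + epsilon_eng)
sigma_true = 395 * (1 + 0.209)
sigma_true = 477.6 MPa


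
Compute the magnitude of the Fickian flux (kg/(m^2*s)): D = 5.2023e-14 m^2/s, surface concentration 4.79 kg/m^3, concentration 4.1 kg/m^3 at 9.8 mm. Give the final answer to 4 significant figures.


J = -D * (dC/dx) = D * (C1 - C2) / dx
J = 5.2023e-14 * (4.79 - 4.1) / 9.8e-03
J = 3.663e-12 kg/(m^2*s)


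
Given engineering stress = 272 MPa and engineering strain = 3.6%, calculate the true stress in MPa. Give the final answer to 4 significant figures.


sigma_true = sigma_eng * (1 + epsilon_eng)
sigma_true = 272 * (1 + 0.036)
sigma_true = 281.8 MPa


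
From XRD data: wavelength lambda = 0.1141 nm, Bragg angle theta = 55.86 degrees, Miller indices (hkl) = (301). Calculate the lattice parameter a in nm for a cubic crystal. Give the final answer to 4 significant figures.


d = lambda / (2*sin(theta))
d = 0.1141 / (2*sin(55.86 deg))
d = 0.0689285 nm
a = d * sqrt(h^2+k^2+l^2) = 0.0689285 * sqrt(10)
a = 0.218 nm


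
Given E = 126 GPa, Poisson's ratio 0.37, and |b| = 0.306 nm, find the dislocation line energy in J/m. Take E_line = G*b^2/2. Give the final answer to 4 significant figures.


Step 1: G = E / (2*(1+nu))
G = 126 / (2*(1+0.37)) = 45.9854 GPa = 4.59854e+10 Pa
Step 2: E_line = G*b^2/2
b = 0.306 nm = 3.06e-10 m
E_line = 0.5 * 4.59854e+10 * (3.06e-10)^2 = 2.153e-09 J/m


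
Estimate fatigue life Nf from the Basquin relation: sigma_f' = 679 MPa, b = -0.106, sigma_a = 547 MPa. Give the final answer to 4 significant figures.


sigma_a = sigma_f' * (2*Nf)^b
2*Nf = (sigma_a / sigma_f')^(1/b)
2*Nf = (547 / 679)^(1/-0.106)
2*Nf = 7.6857
Nf = 3.843 cycles


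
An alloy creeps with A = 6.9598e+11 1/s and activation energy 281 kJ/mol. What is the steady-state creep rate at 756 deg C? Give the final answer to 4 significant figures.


rate = A * exp(-Q / (R*T))
T = 756 + 273.15 = 1029.15 K
rate = 6.9598e+11 * exp(-281e3 / (8.314 * 1029.15))
rate = 3.801e-03 1/s


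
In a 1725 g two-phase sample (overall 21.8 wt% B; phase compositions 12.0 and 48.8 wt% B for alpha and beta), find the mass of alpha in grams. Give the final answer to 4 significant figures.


f_alpha = (C_beta - C0) / (C_beta - C_alpha)
f_alpha = (48.8 - 21.8) / (48.8 - 12.0) = 0.733696
m_alpha = f_alpha * m_total = 0.733696 * 1725 = 1266 g


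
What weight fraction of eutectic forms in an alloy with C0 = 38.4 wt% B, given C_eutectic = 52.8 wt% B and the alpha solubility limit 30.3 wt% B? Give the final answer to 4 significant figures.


f_primary = (C_e - C0) / (C_e - C_alpha_max)
f_primary = (52.8 - 38.4) / (52.8 - 30.3)
f_primary = 0.64
f_eutectic = 1 - 0.64 = 0.36


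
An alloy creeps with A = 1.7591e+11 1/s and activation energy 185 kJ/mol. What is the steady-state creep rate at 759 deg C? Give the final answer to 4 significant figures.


rate = A * exp(-Q / (R*T))
T = 759 + 273.15 = 1032.15 K
rate = 1.7591e+11 * exp(-185e3 / (8.314 * 1032.15))
rate = 76.3 1/s


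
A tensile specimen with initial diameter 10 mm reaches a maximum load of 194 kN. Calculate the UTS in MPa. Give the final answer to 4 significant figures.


A0 = pi*(d/2)^2 = pi*(10/2)^2 = 78.5398 mm^2
UTS = F_max / A0 = 194*1000 / 78.5398
UTS = 2470 MPa


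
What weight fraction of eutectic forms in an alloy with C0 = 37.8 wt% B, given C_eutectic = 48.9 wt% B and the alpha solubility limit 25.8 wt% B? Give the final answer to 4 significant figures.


f_primary = (C_e - C0) / (C_e - C_alpha_max)
f_primary = (48.9 - 37.8) / (48.9 - 25.8)
f_primary = 0.480519
f_eutectic = 1 - 0.480519 = 0.5195


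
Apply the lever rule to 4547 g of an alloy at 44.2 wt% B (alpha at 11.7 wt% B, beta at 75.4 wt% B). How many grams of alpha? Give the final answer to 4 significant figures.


f_alpha = (C_beta - C0) / (C_beta - C_alpha)
f_alpha = (75.4 - 44.2) / (75.4 - 11.7) = 0.489796
m_alpha = f_alpha * m_total = 0.489796 * 4547 = 2227 g


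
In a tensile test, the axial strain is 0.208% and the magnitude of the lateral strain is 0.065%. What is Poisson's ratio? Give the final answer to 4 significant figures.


nu = -epsilon_lat / epsilon_axial
Lateral strain is contraction (negative), so using magnitudes:
nu = 0.065 / 0.208
nu = 0.3125


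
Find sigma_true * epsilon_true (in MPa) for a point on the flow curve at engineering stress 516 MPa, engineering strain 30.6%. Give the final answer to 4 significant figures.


sigma_true = sigma_eng * (1 + epsilon_eng)
sigma_true = 516 * (1 + 0.306) = 673.896 MPa
epsilon_true = ln(1 + epsilon_eng)
epsilon_true = ln(1 + 0.306) = 0.266969
sigma_true * epsilon_true = 673.896 * 0.266969 = 179.9 MPa


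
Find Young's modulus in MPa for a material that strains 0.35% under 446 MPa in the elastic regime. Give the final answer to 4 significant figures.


E = sigma / epsilon
epsilon = 0.35% = 3.5e-03
E = 446 / 3.5e-03
E = 127400 MPa


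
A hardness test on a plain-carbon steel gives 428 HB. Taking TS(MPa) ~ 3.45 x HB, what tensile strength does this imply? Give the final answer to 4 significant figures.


TS (MPa) = 3.45 * HB
TS = 3.45 * 428
TS = 1477 MPa


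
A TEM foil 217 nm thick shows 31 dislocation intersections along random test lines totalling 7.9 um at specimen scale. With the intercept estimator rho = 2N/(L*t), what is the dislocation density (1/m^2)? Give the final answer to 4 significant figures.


rho = 2N / (L * t)
L = 7.9 um = 7.9e-06 m, t = 217 nm = 2.17e-07 m
rho = 2 * 31 / (7.9e-06 * 2.17e-07)
rho = 3.617e+13 1/m^2


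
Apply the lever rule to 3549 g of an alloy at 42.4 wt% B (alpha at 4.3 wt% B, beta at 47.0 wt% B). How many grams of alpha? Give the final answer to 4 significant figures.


f_alpha = (C_beta - C0) / (C_beta - C_alpha)
f_alpha = (47.0 - 42.4) / (47.0 - 4.3) = 0.107728
m_alpha = f_alpha * m_total = 0.107728 * 3549 = 382.3 g


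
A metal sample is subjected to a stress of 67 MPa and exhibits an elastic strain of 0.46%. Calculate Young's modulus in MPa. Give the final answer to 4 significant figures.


E = sigma / epsilon
epsilon = 0.46% = 4.6e-03
E = 67 / 4.6e-03
E = 14570 MPa


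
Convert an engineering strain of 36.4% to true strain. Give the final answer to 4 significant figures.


epsilon_true = ln(1 + epsilon_eng)
epsilon_true = ln(1 + 0.364)
epsilon_true = 0.3104


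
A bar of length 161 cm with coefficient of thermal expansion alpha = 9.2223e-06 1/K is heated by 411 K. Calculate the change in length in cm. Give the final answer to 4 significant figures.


dL = L0 * alpha * dT
dL = 161 * 9.2223e-06 * 411
dL = 0.6102 cm


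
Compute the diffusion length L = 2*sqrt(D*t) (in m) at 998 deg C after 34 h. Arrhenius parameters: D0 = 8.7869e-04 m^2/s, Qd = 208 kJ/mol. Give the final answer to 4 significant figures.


Step 1: D = D0 * exp(-Qd/(R*T))
T = 1271.15 K
D = 8.7869e-04 * exp(-208e3 / (8.314 * 1271.15)) = 2.49059e-12 m^2/s
Step 2: L = 2*sqrt(D*t)
t = 34 h = 122400 s
L = 2*sqrt(2.49059e-12 * 122400) = 1.104e-03 m


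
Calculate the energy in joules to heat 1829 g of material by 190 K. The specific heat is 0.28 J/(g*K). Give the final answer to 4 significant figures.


Q = m * cp * dT
Q = 1829 * 0.28 * 190
Q = 97300 J


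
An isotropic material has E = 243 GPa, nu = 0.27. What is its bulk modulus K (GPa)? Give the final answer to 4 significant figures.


K = E / (3*(1-2*nu))
K = 243 / (3*(1-2*0.27))
K = 176.1 GPa


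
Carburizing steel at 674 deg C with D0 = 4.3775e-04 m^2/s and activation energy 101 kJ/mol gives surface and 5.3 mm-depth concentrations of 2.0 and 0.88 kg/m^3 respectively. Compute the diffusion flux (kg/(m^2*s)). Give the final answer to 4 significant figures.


Step 1: D = D0 * exp(-Qd/(R*T))
T = 674 + 273.15 = 947.15 K
D = 4.3775e-04 * exp(-101e3 / (8.314 * 947.15)) = 1.17746e-09 m^2/s
Step 2: J = D * (C1 - C2) / dx
J = 1.17746e-09 * (2.0 - 0.88) / 5.3e-03
J = 2.488e-07 kg/(m^2*s)


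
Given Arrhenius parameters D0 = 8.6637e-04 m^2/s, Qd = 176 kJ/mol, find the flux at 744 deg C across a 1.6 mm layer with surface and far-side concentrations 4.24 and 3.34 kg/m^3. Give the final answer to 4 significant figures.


Step 1: D = D0 * exp(-Qd/(R*T))
T = 744 + 273.15 = 1017.15 K
D = 8.6637e-04 * exp(-176e3 / (8.314 * 1017.15)) = 7.9266e-13 m^2/s
Step 2: J = D * (C1 - C2) / dx
J = 7.9266e-13 * (4.24 - 3.34) / 1.6e-03
J = 4.459e-10 kg/(m^2*s)


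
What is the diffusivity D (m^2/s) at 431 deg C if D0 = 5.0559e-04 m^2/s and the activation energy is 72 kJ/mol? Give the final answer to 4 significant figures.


D = D0 * exp(-Qd / (R*T))
T = 704.15 K
D = 5.0559e-04 * exp(-72e3 / (8.314 * 704.15))
D = 2.304e-09 m^2/s


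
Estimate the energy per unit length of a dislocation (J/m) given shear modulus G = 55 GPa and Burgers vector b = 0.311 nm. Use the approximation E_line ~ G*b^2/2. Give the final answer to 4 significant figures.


E = G*b^2/2
b = 0.311 nm = 3.11e-10 m
G = 55 GPa = 5.5e+10 Pa
E = 0.5 * 5.5e+10 * (3.11e-10)^2
E = 2.66e-09 J/m


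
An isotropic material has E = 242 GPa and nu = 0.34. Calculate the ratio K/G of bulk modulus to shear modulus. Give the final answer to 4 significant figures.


G = E / (2*(1+nu))
G = 242 / (2*(1+0.34)) = 90.2985 GPa
K = E / (3*(1-2*nu))
K = 242 / (3*(1-2*0.34)) = 252.083 GPa
K/G = 252.083 / 90.2985 = 2.792


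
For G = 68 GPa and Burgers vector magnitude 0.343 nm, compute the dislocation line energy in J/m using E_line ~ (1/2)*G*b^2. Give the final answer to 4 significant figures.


E = G*b^2/2
b = 0.343 nm = 3.43e-10 m
G = 68 GPa = 6.8e+10 Pa
E = 0.5 * 6.8e+10 * (3.43e-10)^2
E = 4e-09 J/m


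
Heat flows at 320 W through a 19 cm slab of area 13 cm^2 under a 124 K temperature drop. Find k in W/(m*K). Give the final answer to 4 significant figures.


k = Q*L / (A*dT)
L = 0.19 m, A = 1.3e-03 m^2
k = 320 * 0.19 / (1.3e-03 * 124)
k = 377.2 W/(m*K)


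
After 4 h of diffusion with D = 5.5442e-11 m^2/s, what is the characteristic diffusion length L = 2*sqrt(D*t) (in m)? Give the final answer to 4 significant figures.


t = 4 hr = 14400 s
Diffusion length = 2*sqrt(D*t)
= 2*sqrt(5.5442e-11 * 14400)
= 1.787e-03 m


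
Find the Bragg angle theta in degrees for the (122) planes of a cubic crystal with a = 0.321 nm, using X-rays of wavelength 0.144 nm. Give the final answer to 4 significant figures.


d = a / sqrt(h^2+k^2+l^2)
d = 0.321 / sqrt(9) = 0.107 nm
lambda = 2*d*sin(theta)  =>  sin(theta) = lambda / (2*d)
sin(theta) = 0.144 / (2 * 0.107) = 0.672897
theta = 42.29 deg


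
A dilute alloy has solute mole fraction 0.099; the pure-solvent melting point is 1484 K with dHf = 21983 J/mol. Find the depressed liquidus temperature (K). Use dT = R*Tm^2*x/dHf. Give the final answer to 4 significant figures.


dT = R*Tm^2*x / dHf
dT = 8.314 * 1484^2 * 0.099 / 21983
dT = 82.4567 K
T_new = 1484 - 82.4567 = 1402 K


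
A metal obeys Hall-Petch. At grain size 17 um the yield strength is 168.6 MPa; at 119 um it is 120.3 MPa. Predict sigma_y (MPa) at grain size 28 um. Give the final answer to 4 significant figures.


sigma_y = sigma0 + k / sqrt(d)
1/sqrt(d1) = 1/sqrt(1.7e-05) = 242.536;  1/sqrt(d2) = 91.6698
k = (sigma1 - sigma2) / (1/sqrt(d1) - 1/sqrt(d2)) = (168.6 - 120.3) / (242.536 - 91.6698) = 0.320152 MPa*m^0.5
sigma0 = sigma1 - k/sqrt(d1) = 168.6 - 0.320152*242.536 = 90.9517 MPa
sigma_y(d3) = 90.9517 + 0.320152 / sqrt(2.8e-05) = 151.5 MPa


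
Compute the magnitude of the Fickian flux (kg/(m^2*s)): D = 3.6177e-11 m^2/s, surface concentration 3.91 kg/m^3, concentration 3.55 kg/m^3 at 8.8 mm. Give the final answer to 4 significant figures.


J = -D * (dC/dx) = D * (C1 - C2) / dx
J = 3.6177e-11 * (3.91 - 3.55) / 8.8e-03
J = 1.48e-09 kg/(m^2*s)


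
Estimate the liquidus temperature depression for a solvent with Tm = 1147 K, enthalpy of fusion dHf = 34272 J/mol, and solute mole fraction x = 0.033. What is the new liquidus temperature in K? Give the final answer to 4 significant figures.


dT = R*Tm^2*x / dHf
dT = 8.314 * 1147^2 * 0.033 / 34272
dT = 10.532 K
T_new = 1147 - 10.532 = 1136 K


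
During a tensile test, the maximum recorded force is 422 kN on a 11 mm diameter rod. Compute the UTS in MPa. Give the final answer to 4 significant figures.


A0 = pi*(d/2)^2 = pi*(11/2)^2 = 95.0332 mm^2
UTS = F_max / A0 = 422*1000 / 95.0332
UTS = 4441 MPa


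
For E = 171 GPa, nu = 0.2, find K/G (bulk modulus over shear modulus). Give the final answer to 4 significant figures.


G = E / (2*(1+nu))
G = 171 / (2*(1+0.2)) = 71.25 GPa
K = E / (3*(1-2*nu))
K = 171 / (3*(1-2*0.2)) = 95 GPa
K/G = 95 / 71.25 = 1.333


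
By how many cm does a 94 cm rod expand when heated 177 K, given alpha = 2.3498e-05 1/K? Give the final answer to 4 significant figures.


dL = L0 * alpha * dT
dL = 94 * 2.3498e-05 * 177
dL = 0.391 cm


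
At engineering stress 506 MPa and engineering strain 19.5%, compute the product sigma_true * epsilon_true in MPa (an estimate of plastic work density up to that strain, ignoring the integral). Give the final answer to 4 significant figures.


sigma_true = sigma_eng * (1 + epsilon_eng)
sigma_true = 506 * (1 + 0.195) = 604.67 MPa
epsilon_true = ln(1 + epsilon_eng)
epsilon_true = ln(1 + 0.195) = 0.178146
sigma_true * epsilon_true = 604.67 * 0.178146 = 107.7 MPa


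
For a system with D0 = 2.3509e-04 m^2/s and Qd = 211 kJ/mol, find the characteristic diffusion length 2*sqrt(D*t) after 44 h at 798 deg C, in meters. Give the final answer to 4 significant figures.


Step 1: D = D0 * exp(-Qd/(R*T))
T = 1071.15 K
D = 2.3509e-04 * exp(-211e3 / (8.314 * 1071.15)) = 1.20627e-14 m^2/s
Step 2: L = 2*sqrt(D*t)
t = 44 h = 158400 s
L = 2*sqrt(1.20627e-14 * 158400) = 8.742e-05 m


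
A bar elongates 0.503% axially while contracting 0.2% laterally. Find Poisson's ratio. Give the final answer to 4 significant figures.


nu = -epsilon_lat / epsilon_axial
Lateral strain is contraction (negative), so using magnitudes:
nu = 0.2 / 0.503
nu = 0.3976


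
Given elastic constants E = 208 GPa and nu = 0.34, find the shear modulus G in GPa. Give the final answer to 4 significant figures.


G = E / (2*(1+nu))
G = 208 / (2*(1+0.34))
G = 77.61 GPa


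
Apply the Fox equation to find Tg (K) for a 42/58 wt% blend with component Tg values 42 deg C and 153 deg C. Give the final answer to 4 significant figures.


1/Tg = w1/Tg1 + w2/Tg2 (in Kelvin)
Tg1 = 315.15 K, Tg2 = 426.15 K
1/Tg = 0.42/315.15 + 0.58/426.15
Tg = 371.2 K


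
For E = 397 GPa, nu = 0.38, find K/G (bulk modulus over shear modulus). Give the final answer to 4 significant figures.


G = E / (2*(1+nu))
G = 397 / (2*(1+0.38)) = 143.841 GPa
K = E / (3*(1-2*nu))
K = 397 / (3*(1-2*0.38)) = 551.389 GPa
K/G = 551.389 / 143.841 = 3.833


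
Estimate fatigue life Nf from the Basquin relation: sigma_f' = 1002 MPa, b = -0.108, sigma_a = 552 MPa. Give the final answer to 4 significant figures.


sigma_a = sigma_f' * (2*Nf)^b
2*Nf = (sigma_a / sigma_f')^(1/b)
2*Nf = (552 / 1002)^(1/-0.108)
2*Nf = 249.74
Nf = 124.9 cycles


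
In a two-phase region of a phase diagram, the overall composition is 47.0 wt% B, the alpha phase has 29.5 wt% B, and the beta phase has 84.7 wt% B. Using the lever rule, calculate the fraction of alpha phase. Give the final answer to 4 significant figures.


f_alpha = (C_beta - C0) / (C_beta - C_alpha)
f_alpha = (84.7 - 47.0) / (84.7 - 29.5)
f_alpha = 0.683


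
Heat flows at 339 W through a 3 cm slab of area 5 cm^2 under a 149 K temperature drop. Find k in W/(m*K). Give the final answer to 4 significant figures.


k = Q*L / (A*dT)
L = 0.03 m, A = 5e-04 m^2
k = 339 * 0.03 / (5e-04 * 149)
k = 136.5 W/(m*K)


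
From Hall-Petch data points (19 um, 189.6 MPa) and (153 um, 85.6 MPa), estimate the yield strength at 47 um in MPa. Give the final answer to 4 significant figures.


sigma_y = sigma0 + k / sqrt(d)
1/sqrt(d1) = 1/sqrt(1.9e-05) = 229.416;  1/sqrt(d2) = 80.8452
k = (sigma1 - sigma2) / (1/sqrt(d1) - 1/sqrt(d2)) = (189.6 - 85.6) / (229.416 - 80.8452) = 0.700004 MPa*m^0.5
sigma0 = sigma1 - k/sqrt(d1) = 189.6 - 0.700004*229.416 = 29.008 MPa
sigma_y(d3) = 29.008 + 0.700004 / sqrt(4.7e-05) = 131.1 MPa


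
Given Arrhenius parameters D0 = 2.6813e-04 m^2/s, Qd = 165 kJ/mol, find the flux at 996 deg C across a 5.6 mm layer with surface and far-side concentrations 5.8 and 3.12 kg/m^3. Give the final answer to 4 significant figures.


Step 1: D = D0 * exp(-Qd/(R*T))
T = 996 + 273.15 = 1269.15 K
D = 2.6813e-04 * exp(-165e3 / (8.314 * 1269.15)) = 4.33675e-11 m^2/s
Step 2: J = D * (C1 - C2) / dx
J = 4.33675e-11 * (5.8 - 3.12) / 5.6e-03
J = 2.075e-08 kg/(m^2*s)


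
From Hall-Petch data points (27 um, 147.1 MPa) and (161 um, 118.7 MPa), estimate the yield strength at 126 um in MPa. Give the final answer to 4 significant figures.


sigma_y = sigma0 + k / sqrt(d)
1/sqrt(d1) = 1/sqrt(2.7e-05) = 192.45;  1/sqrt(d2) = 78.811
k = (sigma1 - sigma2) / (1/sqrt(d1) - 1/sqrt(d2)) = (147.1 - 118.7) / (192.45 - 78.811) = 0.249914 MPa*m^0.5
sigma0 = sigma1 - k/sqrt(d1) = 147.1 - 0.249914*192.45 = 99.004 MPa
sigma_y(d3) = 99.004 + 0.249914 / sqrt(1.26e-04) = 121.3 MPa


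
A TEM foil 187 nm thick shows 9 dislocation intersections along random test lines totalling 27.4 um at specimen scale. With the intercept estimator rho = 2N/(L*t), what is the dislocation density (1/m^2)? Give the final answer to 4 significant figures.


rho = 2N / (L * t)
L = 27.4 um = 2.74e-05 m, t = 187 nm = 1.87e-07 m
rho = 2 * 9 / (2.74e-05 * 1.87e-07)
rho = 3.513e+12 1/m^2


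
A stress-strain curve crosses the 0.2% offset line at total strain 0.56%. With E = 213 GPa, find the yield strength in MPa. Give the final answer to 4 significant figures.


Offset strain = 0.002
Elastic strain at yield = total_strain - offset = 5.6e-03 - 0.002 = 3.6e-03
sigma_y = E * elastic_strain = 213000 * 3.6e-03
sigma_y = 766.8 MPa


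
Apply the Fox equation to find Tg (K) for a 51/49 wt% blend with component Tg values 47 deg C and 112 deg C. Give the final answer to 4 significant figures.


1/Tg = w1/Tg1 + w2/Tg2 (in Kelvin)
Tg1 = 320.15 K, Tg2 = 385.15 K
1/Tg = 0.51/320.15 + 0.49/385.15
Tg = 349 K


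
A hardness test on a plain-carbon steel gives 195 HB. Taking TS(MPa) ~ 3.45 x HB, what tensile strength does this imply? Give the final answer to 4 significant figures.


TS (MPa) = 3.45 * HB
TS = 3.45 * 195
TS = 672.8 MPa


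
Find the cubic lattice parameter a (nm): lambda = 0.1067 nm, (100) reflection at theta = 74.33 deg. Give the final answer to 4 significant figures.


d = lambda / (2*sin(theta))
d = 0.1067 / (2*sin(74.33 deg))
d = 0.0554094 nm
a = d * sqrt(h^2+k^2+l^2) = 0.0554094 * sqrt(1)
a = 0.05541 nm


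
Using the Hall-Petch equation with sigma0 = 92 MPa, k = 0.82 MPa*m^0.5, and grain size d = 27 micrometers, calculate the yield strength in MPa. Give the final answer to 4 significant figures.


sigma_y = sigma0 + k / sqrt(d)
d = 27 um = 2.7e-05 m
sigma_y = 92 + 0.82 / sqrt(2.7e-05)
sigma_y = 249.8 MPa


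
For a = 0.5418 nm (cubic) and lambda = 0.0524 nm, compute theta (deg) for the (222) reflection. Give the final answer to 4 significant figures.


d = a / sqrt(h^2+k^2+l^2)
d = 0.5418 / sqrt(12) = 0.156404 nm
lambda = 2*d*sin(theta)  =>  sin(theta) = lambda / (2*d)
sin(theta) = 0.0524 / (2 * 0.156404) = 0.167515
theta = 9.643 deg


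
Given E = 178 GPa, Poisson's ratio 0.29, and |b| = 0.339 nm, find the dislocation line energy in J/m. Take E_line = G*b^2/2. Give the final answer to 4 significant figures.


Step 1: G = E / (2*(1+nu))
G = 178 / (2*(1+0.29)) = 68.9922 GPa = 6.89922e+10 Pa
Step 2: E_line = G*b^2/2
b = 0.339 nm = 3.39e-10 m
E_line = 0.5 * 6.89922e+10 * (3.39e-10)^2 = 3.964e-09 J/m


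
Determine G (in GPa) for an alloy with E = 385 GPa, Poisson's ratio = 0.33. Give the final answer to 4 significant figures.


G = E / (2*(1+nu))
G = 385 / (2*(1+0.33))
G = 144.7 GPa


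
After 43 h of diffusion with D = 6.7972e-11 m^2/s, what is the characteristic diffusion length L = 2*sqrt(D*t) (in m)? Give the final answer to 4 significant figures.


t = 43 hr = 154800 s
Diffusion length = 2*sqrt(D*t)
= 2*sqrt(6.7972e-11 * 154800)
= 6.488e-03 m


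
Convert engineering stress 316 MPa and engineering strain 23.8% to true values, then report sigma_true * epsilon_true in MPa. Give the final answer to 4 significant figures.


sigma_true = sigma_eng * (1 + epsilon_eng)
sigma_true = 316 * (1 + 0.238) = 391.208 MPa
epsilon_true = ln(1 + epsilon_eng)
epsilon_true = ln(1 + 0.238) = 0.213497
sigma_true * epsilon_true = 391.208 * 0.213497 = 83.52 MPa


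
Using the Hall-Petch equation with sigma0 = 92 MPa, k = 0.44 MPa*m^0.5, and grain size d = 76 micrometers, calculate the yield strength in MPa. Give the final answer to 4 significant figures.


sigma_y = sigma0 + k / sqrt(d)
d = 76 um = 7.6e-05 m
sigma_y = 92 + 0.44 / sqrt(7.6e-05)
sigma_y = 142.5 MPa


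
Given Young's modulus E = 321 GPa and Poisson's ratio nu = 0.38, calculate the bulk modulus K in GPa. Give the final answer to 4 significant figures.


K = E / (3*(1-2*nu))
K = 321 / (3*(1-2*0.38))
K = 445.8 GPa


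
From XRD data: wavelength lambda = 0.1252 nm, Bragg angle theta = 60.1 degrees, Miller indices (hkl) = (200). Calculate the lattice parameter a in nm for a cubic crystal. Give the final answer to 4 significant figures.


d = lambda / (2*sin(theta))
d = 0.1252 / (2*sin(60.1 deg))
d = 0.0722116 nm
a = d * sqrt(h^2+k^2+l^2) = 0.0722116 * sqrt(4)
a = 0.1444 nm


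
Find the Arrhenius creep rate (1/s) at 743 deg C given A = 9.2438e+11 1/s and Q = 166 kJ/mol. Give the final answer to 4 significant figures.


rate = A * exp(-Q / (R*T))
T = 743 + 273.15 = 1016.15 K
rate = 9.2438e+11 * exp(-166e3 / (8.314 * 1016.15))
rate = 2706 1/s


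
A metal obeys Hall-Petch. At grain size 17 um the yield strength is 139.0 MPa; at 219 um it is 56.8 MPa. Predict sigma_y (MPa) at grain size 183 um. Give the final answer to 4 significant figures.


sigma_y = sigma0 + k / sqrt(d)
1/sqrt(d1) = 1/sqrt(1.7e-05) = 242.536;  1/sqrt(d2) = 67.5737
k = (sigma1 - sigma2) / (1/sqrt(d1) - 1/sqrt(d2)) = (139.0 - 56.8) / (242.536 - 67.5737) = 0.469817 MPa*m^0.5
sigma0 = sigma1 - k/sqrt(d1) = 139.0 - 0.469817*242.536 = 25.0527 MPa
sigma_y(d3) = 25.0527 + 0.469817 / sqrt(1.83e-04) = 59.78 MPa


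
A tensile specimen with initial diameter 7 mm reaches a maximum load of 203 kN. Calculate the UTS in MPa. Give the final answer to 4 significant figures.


A0 = pi*(d/2)^2 = pi*(7/2)^2 = 38.4845 mm^2
UTS = F_max / A0 = 203*1000 / 38.4845
UTS = 5275 MPa


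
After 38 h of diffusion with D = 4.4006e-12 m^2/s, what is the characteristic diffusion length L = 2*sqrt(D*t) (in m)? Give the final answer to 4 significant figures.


t = 38 hr = 136800 s
Diffusion length = 2*sqrt(D*t)
= 2*sqrt(4.4006e-12 * 136800)
= 1.552e-03 m


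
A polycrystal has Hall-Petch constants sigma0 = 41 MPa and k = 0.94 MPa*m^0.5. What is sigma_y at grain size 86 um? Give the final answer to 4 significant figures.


sigma_y = sigma0 + k / sqrt(d)
d = 86 um = 8.6e-05 m
sigma_y = 41 + 0.94 / sqrt(8.6e-05)
sigma_y = 142.4 MPa


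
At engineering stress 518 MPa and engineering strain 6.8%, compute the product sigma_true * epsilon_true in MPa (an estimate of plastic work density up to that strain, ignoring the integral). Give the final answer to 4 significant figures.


sigma_true = sigma_eng * (1 + epsilon_eng)
sigma_true = 518 * (1 + 0.068) = 553.224 MPa
epsilon_true = ln(1 + epsilon_eng)
epsilon_true = ln(1 + 0.068) = 0.0657877
sigma_true * epsilon_true = 553.224 * 0.0657877 = 36.4 MPa


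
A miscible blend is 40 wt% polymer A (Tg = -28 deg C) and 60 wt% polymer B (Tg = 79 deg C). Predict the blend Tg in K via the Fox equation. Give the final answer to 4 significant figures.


1/Tg = w1/Tg1 + w2/Tg2 (in Kelvin)
Tg1 = 245.15 K, Tg2 = 352.15 K
1/Tg = 0.4/245.15 + 0.6/352.15
Tg = 299.8 K


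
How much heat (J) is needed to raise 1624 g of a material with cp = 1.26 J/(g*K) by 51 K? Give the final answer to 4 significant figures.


Q = m * cp * dT
Q = 1624 * 1.26 * 51
Q = 104400 J


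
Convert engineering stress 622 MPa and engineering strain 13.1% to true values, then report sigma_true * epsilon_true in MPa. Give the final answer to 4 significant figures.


sigma_true = sigma_eng * (1 + epsilon_eng)
sigma_true = 622 * (1 + 0.131) = 703.482 MPa
epsilon_true = ln(1 + epsilon_eng)
epsilon_true = ln(1 + 0.131) = 0.123102
sigma_true * epsilon_true = 703.482 * 0.123102 = 86.6 MPa


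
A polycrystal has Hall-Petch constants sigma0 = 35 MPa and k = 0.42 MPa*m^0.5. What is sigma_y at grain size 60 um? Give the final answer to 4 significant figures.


sigma_y = sigma0 + k / sqrt(d)
d = 60 um = 6e-05 m
sigma_y = 35 + 0.42 / sqrt(6e-05)
sigma_y = 89.22 MPa


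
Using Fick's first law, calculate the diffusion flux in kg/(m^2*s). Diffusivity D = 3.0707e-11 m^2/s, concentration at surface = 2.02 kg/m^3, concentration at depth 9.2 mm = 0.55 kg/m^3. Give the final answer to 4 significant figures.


J = -D * (dC/dx) = D * (C1 - C2) / dx
J = 3.0707e-11 * (2.02 - 0.55) / 9.2e-03
J = 4.906e-09 kg/(m^2*s)


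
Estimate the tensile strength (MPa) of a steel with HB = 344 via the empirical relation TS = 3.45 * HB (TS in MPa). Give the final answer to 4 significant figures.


TS (MPa) = 3.45 * HB
TS = 3.45 * 344
TS = 1187 MPa


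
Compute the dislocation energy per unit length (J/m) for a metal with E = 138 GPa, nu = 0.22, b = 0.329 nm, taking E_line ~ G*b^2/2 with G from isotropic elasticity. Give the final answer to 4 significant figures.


Step 1: G = E / (2*(1+nu))
G = 138 / (2*(1+0.22)) = 56.5574 GPa = 5.65574e+10 Pa
Step 2: E_line = G*b^2/2
b = 0.329 nm = 3.29e-10 m
E_line = 0.5 * 5.65574e+10 * (3.29e-10)^2 = 3.061e-09 J/m


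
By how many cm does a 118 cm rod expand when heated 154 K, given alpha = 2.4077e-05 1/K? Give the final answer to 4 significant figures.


dL = L0 * alpha * dT
dL = 118 * 2.4077e-05 * 154
dL = 0.4375 cm


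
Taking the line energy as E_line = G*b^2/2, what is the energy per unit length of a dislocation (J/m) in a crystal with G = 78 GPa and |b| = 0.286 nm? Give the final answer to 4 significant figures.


E = G*b^2/2
b = 0.286 nm = 2.86e-10 m
G = 78 GPa = 7.8e+10 Pa
E = 0.5 * 7.8e+10 * (2.86e-10)^2
E = 3.19e-09 J/m


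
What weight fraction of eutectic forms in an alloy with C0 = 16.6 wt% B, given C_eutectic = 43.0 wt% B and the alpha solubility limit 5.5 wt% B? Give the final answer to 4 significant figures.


f_primary = (C_e - C0) / (C_e - C_alpha_max)
f_primary = (43.0 - 16.6) / (43.0 - 5.5)
f_primary = 0.704
f_eutectic = 1 - 0.704 = 0.296


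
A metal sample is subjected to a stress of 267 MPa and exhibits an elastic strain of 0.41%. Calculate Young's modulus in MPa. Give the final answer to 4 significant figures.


E = sigma / epsilon
epsilon = 0.41% = 4.1e-03
E = 267 / 4.1e-03
E = 65120 MPa


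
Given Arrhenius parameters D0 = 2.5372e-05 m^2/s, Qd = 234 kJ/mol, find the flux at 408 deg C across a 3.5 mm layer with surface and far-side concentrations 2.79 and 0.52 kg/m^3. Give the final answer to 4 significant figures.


Step 1: D = D0 * exp(-Qd/(R*T))
T = 408 + 273.15 = 681.15 K
D = 2.5372e-05 * exp(-234e3 / (8.314 * 681.15)) = 2.87867e-23 m^2/s
Step 2: J = D * (C1 - C2) / dx
J = 2.87867e-23 * (2.79 - 0.52) / 3.5e-03
J = 1.867e-20 kg/(m^2*s)


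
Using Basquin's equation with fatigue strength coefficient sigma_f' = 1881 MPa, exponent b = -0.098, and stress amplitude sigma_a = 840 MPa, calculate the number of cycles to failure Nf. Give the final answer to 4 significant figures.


sigma_a = sigma_f' * (2*Nf)^b
2*Nf = (sigma_a / sigma_f')^(1/b)
2*Nf = (840 / 1881)^(1/-0.098)
2*Nf = 3737.2
Nf = 1869 cycles


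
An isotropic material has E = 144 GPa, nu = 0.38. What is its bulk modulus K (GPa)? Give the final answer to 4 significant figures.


K = E / (3*(1-2*nu))
K = 144 / (3*(1-2*0.38))
K = 200 GPa


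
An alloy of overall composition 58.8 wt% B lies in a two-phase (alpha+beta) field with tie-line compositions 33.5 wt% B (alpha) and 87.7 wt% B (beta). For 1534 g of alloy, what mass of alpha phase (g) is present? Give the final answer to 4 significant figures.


f_alpha = (C_beta - C0) / (C_beta - C_alpha)
f_alpha = (87.7 - 58.8) / (87.7 - 33.5) = 0.53321
m_alpha = f_alpha * m_total = 0.53321 * 1534 = 817.9 g
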